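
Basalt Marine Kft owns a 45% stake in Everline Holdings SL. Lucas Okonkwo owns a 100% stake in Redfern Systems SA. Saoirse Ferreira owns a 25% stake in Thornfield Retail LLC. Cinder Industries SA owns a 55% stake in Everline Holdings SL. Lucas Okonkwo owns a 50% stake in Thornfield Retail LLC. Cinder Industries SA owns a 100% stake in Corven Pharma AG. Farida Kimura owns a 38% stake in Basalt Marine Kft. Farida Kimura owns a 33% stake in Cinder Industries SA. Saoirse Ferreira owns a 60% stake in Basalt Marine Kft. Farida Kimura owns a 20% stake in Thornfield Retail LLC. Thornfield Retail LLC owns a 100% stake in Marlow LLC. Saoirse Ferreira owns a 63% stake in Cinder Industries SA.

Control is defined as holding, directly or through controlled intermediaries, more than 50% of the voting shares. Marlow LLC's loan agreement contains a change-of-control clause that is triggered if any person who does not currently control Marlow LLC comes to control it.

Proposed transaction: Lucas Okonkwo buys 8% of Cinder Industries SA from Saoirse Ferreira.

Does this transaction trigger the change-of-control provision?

No

The purchase adds only to Lucas's holdings (Saoirse's stake shrinks), so Lucas is the only person who could newly come to control Marlow.
Lucas holds 100% of Redfern, so Lucas controls Redfern.
Neither Lucas nor any entity Lucas controls holds any voting interest in Marlow.
So before the transaction, Lucas does not control Marlow.
After the purchase, Lucas holds 8% of Cinder directly, and Saoirse's stake falls to 55%.
Lucas's side now holds 8% of Cinder, not > 50%, so Lucas still does not control Cinder.
After the transaction, neither Lucas nor any entity Lucas controls holds a voting interest in Marlow, so Lucas still does not control it.
No new person acquires control, so the clause is not triggered.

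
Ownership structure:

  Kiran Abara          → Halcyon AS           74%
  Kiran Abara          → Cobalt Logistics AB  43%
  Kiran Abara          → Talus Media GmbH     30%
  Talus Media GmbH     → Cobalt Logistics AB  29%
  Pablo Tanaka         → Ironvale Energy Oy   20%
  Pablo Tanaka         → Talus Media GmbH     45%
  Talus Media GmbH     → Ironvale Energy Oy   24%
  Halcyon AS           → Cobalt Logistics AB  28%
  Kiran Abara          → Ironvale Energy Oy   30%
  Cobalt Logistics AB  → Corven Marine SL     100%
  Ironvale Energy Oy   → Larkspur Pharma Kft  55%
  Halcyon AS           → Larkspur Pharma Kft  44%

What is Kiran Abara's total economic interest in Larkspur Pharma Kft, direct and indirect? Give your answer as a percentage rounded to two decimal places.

Kiran reaches Larkspur along 3 paths.
Via Halcyon: 74% × 44% = 32.56%.
Via Ironvale: 30% × 55% = 16.5%.
Via Talus → Ironvale: 30% × 24% × 55% = 3.96%.
Total: 32.56% + 16.5% + 3.96% = 53.02%.

53.02%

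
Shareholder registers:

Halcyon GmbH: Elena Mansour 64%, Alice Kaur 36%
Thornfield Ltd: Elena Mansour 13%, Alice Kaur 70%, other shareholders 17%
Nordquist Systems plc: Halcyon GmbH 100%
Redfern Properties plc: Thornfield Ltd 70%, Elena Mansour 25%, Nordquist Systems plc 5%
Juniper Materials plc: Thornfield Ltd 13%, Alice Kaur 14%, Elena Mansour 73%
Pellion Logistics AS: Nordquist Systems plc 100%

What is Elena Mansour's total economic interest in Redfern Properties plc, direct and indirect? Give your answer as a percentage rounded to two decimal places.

37.30%

Elena reaches Redfern along 3 paths.
Via Thornfield: 13% × 70% = 9.1%.
Direct stake: 25% = 25%.
Via Halcyon → Nordquist: 64% × 100% × 5% = 3.2%.
Total: 9.1% + 25% + 3.2% = 37.3%.
Rounded: 37.30%.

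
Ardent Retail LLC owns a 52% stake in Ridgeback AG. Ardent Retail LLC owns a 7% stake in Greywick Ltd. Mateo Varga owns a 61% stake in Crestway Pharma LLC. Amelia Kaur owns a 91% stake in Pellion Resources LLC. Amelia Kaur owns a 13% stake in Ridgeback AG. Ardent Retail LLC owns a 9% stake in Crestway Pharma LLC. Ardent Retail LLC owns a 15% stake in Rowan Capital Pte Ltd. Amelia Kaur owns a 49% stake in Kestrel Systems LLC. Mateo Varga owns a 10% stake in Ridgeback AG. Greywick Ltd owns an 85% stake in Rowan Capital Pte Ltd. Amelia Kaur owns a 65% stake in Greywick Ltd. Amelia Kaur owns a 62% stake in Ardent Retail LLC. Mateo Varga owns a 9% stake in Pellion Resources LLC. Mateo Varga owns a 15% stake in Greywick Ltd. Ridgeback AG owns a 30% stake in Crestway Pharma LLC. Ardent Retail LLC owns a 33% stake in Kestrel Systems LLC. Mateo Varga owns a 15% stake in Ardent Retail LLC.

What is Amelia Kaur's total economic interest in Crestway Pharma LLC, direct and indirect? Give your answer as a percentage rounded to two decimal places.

Amelia reaches Crestway along 3 paths.
Via Ridgeback: 13% × 30% = 3.9%.
Via Ardent → Ridgeback: 62% × 52% × 30% = 9.672%.
Via Ardent: 62% × 9% = 5.58%.
Total: 3.9% + 9.672% + 5.58% = 19.152%.
Rounded: 19.15%.

19.15%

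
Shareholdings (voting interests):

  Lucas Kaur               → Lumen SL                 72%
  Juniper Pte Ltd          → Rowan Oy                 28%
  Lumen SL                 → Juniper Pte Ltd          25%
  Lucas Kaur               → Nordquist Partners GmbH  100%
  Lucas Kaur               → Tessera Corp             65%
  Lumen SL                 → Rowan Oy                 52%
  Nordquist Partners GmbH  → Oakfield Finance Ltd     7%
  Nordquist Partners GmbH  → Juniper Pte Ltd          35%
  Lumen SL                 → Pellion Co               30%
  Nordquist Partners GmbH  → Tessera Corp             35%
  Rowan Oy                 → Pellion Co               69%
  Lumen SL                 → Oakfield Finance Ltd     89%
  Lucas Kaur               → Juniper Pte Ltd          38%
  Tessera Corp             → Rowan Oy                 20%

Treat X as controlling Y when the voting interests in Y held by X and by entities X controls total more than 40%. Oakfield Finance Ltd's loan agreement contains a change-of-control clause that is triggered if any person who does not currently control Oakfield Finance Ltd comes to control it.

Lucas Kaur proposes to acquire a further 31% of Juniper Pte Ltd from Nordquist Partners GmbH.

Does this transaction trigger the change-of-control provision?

No

The purchase adds only to Lucas's holdings (Nordquist's stake shrinks), so Lucas is the only person who could newly come to control Oakfield.
Lucas holds 72% of Lumen, so Lucas controls Lumen.
Lucas holds 100% of Nordquist, so Lucas controls Nordquist.
Lumen and Nordquist together hold 89% + 7% = 96% of Oakfield, so Lucas controls Oakfield.
So Lucas already controls Oakfield before the transaction.
After the purchase, Lucas's direct stake in Juniper rises to 38% + 31% = 69%, and Nordquist's stake falls to 4%.
Lucas controlled Oakfield already, so this is not a new person acquiring control; every other person's position is unchanged or reduced.
No new person acquires control, so the clause is not triggered.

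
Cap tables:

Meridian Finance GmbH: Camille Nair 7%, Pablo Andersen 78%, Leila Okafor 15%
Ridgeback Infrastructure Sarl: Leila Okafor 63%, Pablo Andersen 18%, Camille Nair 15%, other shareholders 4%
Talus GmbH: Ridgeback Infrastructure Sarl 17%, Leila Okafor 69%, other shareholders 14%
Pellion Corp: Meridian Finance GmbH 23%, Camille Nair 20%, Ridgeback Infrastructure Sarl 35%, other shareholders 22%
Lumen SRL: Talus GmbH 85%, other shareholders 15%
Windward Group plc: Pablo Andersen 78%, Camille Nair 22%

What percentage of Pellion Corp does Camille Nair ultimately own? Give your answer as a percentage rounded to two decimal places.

26.86%

Camille reaches Pellion along 3 paths.
Via Meridian: 7% × 23% = 1.61%.
Direct stake: 20% = 20%.
Via Ridgeback: 15% × 35% = 5.25%.
Total: 1.61% + 20% + 5.25% = 26.86%.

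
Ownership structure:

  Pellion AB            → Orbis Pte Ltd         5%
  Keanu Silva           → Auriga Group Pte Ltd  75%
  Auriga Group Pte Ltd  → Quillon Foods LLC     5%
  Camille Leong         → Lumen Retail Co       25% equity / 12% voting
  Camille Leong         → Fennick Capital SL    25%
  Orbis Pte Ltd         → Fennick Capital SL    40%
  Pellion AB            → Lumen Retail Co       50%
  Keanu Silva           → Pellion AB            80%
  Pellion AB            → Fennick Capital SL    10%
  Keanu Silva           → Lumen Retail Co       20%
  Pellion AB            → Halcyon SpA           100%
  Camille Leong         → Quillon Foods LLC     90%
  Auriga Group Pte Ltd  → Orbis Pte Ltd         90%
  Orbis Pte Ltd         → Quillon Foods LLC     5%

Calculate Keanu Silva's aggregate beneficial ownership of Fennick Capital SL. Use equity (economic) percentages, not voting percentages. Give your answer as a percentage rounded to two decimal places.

36.60%

Keanu reaches Fennick along 3 paths.
Via Pellion: 80% × 10% = 8%.
Via Pellion → Orbis: 80% × 5% × 40% = 1.6%.
Via Auriga → Orbis: 75% × 90% × 40% = 27%.
Total: 8% + 1.6% + 27% = 36.6%.
Rounded: 36.60%.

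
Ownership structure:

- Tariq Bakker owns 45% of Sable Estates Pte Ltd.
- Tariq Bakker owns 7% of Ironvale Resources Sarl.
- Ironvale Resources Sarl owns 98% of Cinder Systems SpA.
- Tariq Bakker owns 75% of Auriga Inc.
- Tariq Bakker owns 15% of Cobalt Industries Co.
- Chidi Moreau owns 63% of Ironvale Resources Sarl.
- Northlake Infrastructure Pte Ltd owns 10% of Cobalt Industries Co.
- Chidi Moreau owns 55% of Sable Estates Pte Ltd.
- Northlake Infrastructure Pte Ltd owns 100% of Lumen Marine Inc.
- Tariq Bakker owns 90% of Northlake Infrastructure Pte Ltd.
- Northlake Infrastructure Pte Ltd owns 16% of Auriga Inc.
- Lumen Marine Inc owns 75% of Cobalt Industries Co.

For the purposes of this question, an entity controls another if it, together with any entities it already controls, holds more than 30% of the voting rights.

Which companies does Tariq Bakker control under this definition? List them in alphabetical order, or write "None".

Tariq holds 90% of Northlake, so Tariq controls Northlake.
Northlake holds 100% of Lumen, so Tariq controls Lumen.
Tariq and Northlake together hold 75% + 16% = 91% of Auriga, so Tariq controls Auriga.
Tariq and Lumen and Northlake together hold 15% + 75% + 10% = 100% of Cobalt, so Tariq controls Cobalt.
Tariq holds 45% of Sable, so Tariq controls Sable.
No other company's threshold is met.

Auriga Inc, Cobalt Industries Co, Lumen Marine Inc, Northlake Infrastructure Pte Ltd, Sable Estates Pte Ltd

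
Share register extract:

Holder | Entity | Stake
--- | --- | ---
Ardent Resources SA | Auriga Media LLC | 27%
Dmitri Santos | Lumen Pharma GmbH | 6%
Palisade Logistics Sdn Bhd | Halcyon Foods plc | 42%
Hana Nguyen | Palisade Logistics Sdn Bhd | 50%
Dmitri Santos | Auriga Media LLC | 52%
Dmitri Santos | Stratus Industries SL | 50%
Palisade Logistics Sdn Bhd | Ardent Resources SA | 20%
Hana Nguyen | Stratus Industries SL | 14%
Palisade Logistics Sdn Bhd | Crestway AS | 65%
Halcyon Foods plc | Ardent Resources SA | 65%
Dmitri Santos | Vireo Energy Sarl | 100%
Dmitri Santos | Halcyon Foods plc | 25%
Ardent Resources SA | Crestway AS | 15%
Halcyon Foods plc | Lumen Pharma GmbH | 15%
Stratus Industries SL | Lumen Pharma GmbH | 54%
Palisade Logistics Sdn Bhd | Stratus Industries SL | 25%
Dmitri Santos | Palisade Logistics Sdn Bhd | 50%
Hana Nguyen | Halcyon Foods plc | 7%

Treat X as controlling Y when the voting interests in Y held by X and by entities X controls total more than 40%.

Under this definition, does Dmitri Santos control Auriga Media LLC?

Yes

Dmitri holds 50% of Palisade, so Dmitri controls Palisade.
Dmitri and Palisade together hold 25% + 42% = 67% of Halcyon, so Dmitri controls Halcyon.
Palisade and Halcyon together hold 20% + 65% = 85% of Ardent, so Dmitri controls Ardent.
Ardent and Dmitri together hold 27% + 52% = 79% of Auriga, so Dmitri controls Auriga.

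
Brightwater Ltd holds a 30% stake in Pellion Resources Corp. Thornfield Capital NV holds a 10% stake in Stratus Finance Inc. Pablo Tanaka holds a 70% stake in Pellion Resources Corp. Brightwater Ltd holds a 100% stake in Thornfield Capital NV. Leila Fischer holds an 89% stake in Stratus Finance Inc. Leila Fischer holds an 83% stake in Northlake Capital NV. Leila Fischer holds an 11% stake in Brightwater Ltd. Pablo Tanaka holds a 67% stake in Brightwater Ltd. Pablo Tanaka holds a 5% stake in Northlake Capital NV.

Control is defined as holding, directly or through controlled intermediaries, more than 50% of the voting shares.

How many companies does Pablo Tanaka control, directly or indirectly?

Pablo holds 67% of Brightwater, so Pablo controls Brightwater.
Pablo and Brightwater together hold 70% + 30% = 100% of Pellion, so Pablo controls Pellion.
Brightwater holds 100% of Thornfield, so Pablo controls Thornfield.
No other company's threshold is met.
Pablo controls 3 companies.

3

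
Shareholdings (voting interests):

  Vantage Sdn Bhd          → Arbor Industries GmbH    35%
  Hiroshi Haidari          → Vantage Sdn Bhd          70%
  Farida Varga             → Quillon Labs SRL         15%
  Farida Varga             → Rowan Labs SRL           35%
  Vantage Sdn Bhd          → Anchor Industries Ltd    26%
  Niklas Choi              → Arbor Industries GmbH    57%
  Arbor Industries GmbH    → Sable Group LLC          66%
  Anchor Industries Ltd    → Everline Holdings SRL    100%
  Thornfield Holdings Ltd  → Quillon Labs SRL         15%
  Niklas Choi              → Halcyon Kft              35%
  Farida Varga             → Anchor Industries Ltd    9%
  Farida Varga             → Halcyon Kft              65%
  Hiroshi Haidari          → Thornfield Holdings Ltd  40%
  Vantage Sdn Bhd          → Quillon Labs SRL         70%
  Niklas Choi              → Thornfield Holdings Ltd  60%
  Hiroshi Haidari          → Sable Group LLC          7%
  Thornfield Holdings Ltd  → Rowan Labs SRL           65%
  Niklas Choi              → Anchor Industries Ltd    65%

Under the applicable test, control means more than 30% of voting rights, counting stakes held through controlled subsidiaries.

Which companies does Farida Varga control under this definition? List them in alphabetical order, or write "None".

Farida holds 65% of Halcyon, so Farida controls Halcyon.
Farida holds 35% of Rowan, so Farida controls Rowan.
No other company's threshold is met.

Halcyon Kft, Rowan Labs SRL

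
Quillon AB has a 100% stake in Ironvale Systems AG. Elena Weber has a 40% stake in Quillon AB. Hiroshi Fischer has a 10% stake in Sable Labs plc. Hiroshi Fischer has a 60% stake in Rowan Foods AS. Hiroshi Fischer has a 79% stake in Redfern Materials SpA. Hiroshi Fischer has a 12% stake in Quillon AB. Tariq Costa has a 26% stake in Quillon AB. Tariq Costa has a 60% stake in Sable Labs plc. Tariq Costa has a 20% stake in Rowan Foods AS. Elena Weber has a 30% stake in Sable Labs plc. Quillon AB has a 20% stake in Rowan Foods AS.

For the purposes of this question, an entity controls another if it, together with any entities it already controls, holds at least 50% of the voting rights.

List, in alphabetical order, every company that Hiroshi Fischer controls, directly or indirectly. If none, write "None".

Redfern Materials SpA, Rowan Foods AS

Hiroshi holds 79% of Redfern, so Hiroshi controls Redfern.
Hiroshi holds 60% of Rowan, so Hiroshi controls Rowan.
No other company's threshold is met.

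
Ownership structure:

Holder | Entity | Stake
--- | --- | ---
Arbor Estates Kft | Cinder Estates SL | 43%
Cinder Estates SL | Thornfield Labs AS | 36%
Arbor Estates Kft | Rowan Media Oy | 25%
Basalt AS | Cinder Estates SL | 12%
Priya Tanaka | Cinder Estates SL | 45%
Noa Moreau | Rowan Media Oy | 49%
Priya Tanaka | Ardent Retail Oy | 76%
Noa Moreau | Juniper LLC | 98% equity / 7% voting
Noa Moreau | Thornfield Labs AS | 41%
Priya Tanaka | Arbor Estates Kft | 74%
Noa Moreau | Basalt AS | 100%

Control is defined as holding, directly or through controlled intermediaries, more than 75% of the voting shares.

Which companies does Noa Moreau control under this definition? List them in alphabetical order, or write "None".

Noa holds 100% of Basalt, so Noa controls Basalt.
No other company's threshold is met.

Basalt AS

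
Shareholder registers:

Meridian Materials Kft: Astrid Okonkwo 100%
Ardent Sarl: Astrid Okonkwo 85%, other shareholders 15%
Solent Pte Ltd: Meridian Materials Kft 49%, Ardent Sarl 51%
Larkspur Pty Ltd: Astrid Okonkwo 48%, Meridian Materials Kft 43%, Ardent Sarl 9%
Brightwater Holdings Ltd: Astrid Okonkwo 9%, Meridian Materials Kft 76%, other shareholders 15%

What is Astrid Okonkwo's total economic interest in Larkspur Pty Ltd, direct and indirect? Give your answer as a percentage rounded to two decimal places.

98.65%

Astrid reaches Larkspur along 3 paths.
Direct stake: 48% = 48%.
Via Meridian: 100% × 43% = 43%.
Via Ardent: 85% × 9% = 7.65%.
Total: 48% + 43% + 7.65% = 98.65%.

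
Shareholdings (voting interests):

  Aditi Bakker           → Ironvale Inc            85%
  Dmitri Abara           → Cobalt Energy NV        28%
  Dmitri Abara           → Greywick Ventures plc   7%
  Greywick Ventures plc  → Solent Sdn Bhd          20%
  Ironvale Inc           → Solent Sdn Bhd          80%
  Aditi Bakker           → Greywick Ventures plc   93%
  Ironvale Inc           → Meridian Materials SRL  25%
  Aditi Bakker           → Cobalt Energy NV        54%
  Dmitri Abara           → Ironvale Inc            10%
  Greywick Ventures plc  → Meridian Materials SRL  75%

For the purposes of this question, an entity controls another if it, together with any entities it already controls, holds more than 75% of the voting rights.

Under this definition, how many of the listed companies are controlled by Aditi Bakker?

4

Aditi holds 85% of Ironvale, so Aditi controls Ironvale.
Aditi holds 93% of Greywick, so Aditi controls Greywick.
Ironvale and Greywick together hold 25% + 75% = 100% of Meridian, so Aditi controls Meridian.
Ironvale and Greywick together hold 80% + 20% = 100% of Solent, so Aditi controls Solent.
No other company's threshold is met.
Aditi controls 4 companies.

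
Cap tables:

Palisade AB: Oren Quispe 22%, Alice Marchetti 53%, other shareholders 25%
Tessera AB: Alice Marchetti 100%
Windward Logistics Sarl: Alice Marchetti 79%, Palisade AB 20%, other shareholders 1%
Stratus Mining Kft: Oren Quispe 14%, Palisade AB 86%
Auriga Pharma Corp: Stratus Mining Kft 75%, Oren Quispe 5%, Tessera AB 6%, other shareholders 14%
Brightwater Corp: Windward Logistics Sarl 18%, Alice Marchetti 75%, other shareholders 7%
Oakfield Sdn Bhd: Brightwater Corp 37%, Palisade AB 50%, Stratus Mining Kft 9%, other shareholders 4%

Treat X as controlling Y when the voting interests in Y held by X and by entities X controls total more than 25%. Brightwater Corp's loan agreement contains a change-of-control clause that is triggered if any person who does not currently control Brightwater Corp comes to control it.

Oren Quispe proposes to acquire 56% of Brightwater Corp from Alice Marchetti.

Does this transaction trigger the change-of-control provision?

The purchase adds only to Oren's holdings (Alice's stake shrinks), so Oren is the only person who could newly come to control Brightwater.
Oren's largest direct stake is 22% in Palisade, which does not meet the threshold, so Oren controls no company.
Neither Oren nor any entity Oren controls holds any voting interest in Brightwater.
So before the transaction, Oren does not control Brightwater.
After the purchase, Oren holds 56% of Brightwater directly, and Alice's stake falls to 19%.
Oren holds 56% of Brightwater, so Oren controls Brightwater.
Oren did not control Brightwater before and does after, so the clause is triggered.

Yes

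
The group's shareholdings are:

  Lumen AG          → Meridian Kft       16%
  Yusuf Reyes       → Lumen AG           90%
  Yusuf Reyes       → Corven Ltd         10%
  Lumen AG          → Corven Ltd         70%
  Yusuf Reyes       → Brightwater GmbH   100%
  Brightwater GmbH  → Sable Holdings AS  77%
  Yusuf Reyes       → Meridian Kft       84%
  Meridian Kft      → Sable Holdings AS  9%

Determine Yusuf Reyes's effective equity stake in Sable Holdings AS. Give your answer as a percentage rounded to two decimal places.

85.86%

Yusuf reaches Sable along 3 paths.
Via Brightwater: 100% × 77% = 77%.
Via Meridian: 84% × 9% = 7.56%.
Via Lumen → Meridian: 90% × 16% × 9% = 1.296%.
Total: 77% + 7.56% + 1.296% = 85.856%.
Rounded: 85.86%.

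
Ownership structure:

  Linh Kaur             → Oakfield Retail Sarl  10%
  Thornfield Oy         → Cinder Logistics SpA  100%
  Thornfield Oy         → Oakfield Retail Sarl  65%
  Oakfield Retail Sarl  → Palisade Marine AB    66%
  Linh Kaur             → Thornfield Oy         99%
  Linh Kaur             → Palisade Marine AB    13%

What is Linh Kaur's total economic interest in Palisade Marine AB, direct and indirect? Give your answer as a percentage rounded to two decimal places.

Linh reaches Palisade along 3 paths.
Direct stake: 13% = 13%.
Via Oakfield: 10% × 66% = 6.6%.
Via Thornfield → Oakfield: 99% × 65% × 66% = 42.471%.
Total: 13% + 6.6% + 42.471% = 62.071%.
Rounded: 62.07%.

62.07%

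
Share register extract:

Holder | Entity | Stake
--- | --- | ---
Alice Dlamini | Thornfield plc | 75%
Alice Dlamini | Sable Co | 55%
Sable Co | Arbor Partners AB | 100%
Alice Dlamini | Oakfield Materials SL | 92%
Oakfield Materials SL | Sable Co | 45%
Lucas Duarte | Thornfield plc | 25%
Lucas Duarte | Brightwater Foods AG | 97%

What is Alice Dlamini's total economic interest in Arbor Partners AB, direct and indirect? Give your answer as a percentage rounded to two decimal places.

Alice reaches Arbor along 2 paths.
Via Oakfield → Sable: 92% × 45% × 100% = 41.4%.
Via Sable: 55% × 100% = 55%.
Total: 41.4% + 55% = 96.4%.
Rounded: 96.40%.

96.40%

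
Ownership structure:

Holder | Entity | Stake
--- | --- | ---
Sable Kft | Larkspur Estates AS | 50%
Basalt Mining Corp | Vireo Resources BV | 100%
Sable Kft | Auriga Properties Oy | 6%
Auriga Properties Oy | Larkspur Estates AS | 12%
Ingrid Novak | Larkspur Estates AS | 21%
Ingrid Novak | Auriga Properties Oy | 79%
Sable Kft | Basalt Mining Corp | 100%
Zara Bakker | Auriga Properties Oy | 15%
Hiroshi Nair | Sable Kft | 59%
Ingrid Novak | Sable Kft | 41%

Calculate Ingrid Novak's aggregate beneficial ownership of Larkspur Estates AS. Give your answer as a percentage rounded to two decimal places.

Ingrid reaches Larkspur along 4 paths.
Via Sable: 41% × 50% = 20.5%.
Via Auriga: 79% × 12% = 9.48%.
Via Sable → Auriga: 41% × 6% × 12% = 0.2952%.
Direct stake: 21% = 21%.
Total: 20.5% + 9.48% + 0.2952% + 21% = 51.2752%.
Rounded: 51.28%.

51.28%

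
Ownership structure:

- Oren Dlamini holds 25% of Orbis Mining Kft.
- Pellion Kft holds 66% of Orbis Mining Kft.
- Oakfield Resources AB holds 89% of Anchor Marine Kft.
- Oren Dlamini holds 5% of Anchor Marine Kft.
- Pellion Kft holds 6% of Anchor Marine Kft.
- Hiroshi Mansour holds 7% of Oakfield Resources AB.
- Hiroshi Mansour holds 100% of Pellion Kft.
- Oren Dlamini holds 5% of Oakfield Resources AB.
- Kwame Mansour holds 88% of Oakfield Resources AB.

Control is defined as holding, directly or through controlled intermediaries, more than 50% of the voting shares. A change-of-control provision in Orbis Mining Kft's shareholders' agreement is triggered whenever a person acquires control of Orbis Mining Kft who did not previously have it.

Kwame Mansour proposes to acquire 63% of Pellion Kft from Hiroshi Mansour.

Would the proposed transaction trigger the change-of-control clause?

Yes

The purchase adds only to Kwame's holdings (Hiroshi's stake shrinks), so Kwame is the only person who could newly come to control Orbis.
Kwame holds 88% of Oakfield, so Kwame controls Oakfield.
Oakfield holds 89% of Anchor, so Kwame controls Anchor.
Neither Kwame nor any entity Kwame controls holds any voting interest in Orbis.
So before the transaction, Kwame does not control Orbis.
After the purchase, Kwame holds 63% of Pellion directly, and Hiroshi's stake falls to 37%.
Kwame holds 63% of Pellion, so Kwame controls Pellion.
Pellion holds 66% of Orbis, so Kwame controls Orbis.
Kwame did not control Orbis before and does after, so the clause is triggered.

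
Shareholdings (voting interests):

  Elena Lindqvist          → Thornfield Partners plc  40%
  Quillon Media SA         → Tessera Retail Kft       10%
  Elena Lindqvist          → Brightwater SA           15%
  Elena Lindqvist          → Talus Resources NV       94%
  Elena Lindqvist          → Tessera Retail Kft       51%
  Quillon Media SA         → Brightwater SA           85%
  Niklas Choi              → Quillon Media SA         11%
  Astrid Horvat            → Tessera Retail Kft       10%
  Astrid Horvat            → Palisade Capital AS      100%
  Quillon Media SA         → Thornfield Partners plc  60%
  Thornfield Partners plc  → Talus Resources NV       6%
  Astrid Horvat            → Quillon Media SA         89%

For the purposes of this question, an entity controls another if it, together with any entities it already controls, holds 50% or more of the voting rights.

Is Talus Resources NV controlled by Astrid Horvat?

No

Astrid holds 89% of Quillon, so Astrid controls Quillon.
Astrid holds 100% of Palisade, so Astrid controls Palisade.
Quillon holds 60% of Thornfield, so Astrid controls Thornfield.
Quillon holds 85% of Brightwater, so Astrid controls Brightwater.
In Talus, Astrid's side holds only 6%, not ≥ 50%.
So Astrid does not control Talus.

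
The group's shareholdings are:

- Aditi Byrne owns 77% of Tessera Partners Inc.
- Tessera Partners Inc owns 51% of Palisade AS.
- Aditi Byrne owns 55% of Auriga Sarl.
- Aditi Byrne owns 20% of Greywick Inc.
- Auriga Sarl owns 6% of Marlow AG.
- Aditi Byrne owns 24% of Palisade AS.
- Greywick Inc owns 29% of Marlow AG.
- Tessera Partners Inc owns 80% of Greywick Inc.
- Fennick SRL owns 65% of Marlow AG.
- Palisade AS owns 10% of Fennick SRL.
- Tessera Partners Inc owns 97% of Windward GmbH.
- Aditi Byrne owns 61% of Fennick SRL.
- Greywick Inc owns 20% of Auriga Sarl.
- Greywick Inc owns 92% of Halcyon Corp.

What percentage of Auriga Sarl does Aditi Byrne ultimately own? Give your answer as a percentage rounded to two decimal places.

71.32%

Aditi reaches Auriga along 3 paths.
Direct stake: 55% = 55%.
Via Tessera → Greywick: 77% × 80% × 20% = 12.32%.
Via Greywick: 20% × 20% = 4%.
Total: 55% + 12.32% + 4% = 71.32%.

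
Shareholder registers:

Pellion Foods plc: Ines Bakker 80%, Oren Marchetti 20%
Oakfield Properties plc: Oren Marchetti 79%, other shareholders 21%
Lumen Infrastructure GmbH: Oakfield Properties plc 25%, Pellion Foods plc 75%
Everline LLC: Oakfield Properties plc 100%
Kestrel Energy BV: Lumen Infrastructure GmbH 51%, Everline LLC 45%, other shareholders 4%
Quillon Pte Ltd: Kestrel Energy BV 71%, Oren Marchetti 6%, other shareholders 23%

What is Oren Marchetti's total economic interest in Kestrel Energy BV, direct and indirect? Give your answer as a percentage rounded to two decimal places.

53.27%

Oren reaches Kestrel along 3 paths.
Via Oakfield → Lumen: 79% × 25% × 51% = 10.0725%.
Via Pellion → Lumen: 20% × 75% × 51% = 7.65%.
Via Oakfield → Everline: 79% × 100% × 45% = 35.55%.
Total: 10.0725% + 7.65% + 35.55% = 53.2725%.
Rounded: 53.27%.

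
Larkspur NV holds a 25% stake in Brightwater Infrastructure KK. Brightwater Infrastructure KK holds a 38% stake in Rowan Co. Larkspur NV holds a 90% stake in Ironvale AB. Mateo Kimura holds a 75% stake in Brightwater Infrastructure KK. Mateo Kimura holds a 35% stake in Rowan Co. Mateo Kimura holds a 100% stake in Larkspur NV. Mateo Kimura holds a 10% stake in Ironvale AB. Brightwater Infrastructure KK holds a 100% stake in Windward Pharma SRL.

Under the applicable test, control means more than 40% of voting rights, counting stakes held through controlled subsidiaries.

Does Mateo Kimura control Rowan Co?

Mateo holds 100% of Larkspur, so Mateo controls Larkspur.
Mateo and Larkspur together hold 75% + 25% = 100% of Brightwater, so Mateo controls Brightwater.
Brightwater and Mateo together hold 38% + 35% = 73% of Rowan, so Mateo controls Rowan.

Yes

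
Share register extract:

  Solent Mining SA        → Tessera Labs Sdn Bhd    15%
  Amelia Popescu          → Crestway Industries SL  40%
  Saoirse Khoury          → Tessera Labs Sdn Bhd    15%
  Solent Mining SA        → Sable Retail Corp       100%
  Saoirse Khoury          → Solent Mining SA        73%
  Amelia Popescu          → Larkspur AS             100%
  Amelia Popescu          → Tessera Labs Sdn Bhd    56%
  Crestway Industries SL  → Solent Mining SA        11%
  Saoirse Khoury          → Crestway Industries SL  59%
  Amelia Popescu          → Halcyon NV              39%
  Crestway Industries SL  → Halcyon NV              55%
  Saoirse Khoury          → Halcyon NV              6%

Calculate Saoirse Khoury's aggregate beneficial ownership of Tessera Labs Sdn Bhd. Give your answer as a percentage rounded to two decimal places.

26.92%

Saoirse reaches Tessera along 3 paths.
Via Solent: 73% × 15% = 10.95%.
Via Crestway → Solent: 59% × 11% × 15% = 0.9735%.
Direct stake: 15% = 15%.
Total: 10.95% + 0.9735% + 15% = 26.9235%.
Rounded: 26.92%.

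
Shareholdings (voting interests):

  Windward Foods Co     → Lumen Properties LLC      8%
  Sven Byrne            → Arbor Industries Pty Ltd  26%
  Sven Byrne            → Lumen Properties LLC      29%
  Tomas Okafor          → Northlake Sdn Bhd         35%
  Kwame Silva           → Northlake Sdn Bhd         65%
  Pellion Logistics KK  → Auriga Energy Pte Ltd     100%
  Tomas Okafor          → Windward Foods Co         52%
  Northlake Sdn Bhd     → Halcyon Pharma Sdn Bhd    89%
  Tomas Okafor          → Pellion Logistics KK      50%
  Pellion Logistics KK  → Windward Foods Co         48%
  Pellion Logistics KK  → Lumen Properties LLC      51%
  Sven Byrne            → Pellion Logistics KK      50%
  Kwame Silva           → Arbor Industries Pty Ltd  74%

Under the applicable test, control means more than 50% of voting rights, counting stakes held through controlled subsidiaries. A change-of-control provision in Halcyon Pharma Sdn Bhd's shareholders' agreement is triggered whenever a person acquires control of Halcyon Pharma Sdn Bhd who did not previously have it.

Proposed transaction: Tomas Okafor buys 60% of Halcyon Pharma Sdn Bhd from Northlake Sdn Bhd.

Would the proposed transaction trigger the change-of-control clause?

Yes

The purchase adds only to Tomas's holdings (Northlake's stake shrinks), so Tomas is the only person who could newly come to control Halcyon.
Tomas holds 52% of Windward, so Tomas controls Windward.
Neither Tomas nor any entity Tomas controls holds any voting interest in Halcyon.
So before the transaction, Tomas does not control Halcyon.
After the purchase, Tomas holds 60% of Halcyon directly, and Northlake's stake falls to 29%.
Tomas holds 60% of Halcyon, so Tomas controls Halcyon.
Tomas did not control Halcyon before and does after, so the clause is triggered.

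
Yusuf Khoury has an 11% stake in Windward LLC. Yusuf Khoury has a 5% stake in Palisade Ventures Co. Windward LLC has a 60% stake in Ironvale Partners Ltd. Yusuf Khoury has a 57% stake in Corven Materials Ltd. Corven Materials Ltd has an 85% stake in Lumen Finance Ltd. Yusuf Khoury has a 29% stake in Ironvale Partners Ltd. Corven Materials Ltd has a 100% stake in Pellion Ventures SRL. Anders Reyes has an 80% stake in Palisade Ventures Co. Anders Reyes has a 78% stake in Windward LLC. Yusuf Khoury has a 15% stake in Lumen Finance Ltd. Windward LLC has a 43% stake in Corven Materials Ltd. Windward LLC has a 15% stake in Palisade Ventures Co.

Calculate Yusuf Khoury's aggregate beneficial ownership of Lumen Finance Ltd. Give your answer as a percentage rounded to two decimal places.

Yusuf reaches Lumen along 3 paths.
Direct stake: 15% = 15%.
Via Corven: 57% × 85% = 48.45%.
Via Windward → Corven: 11% × 43% × 85% = 4.0205%.
Total: 15% + 48.45% + 4.0205% = 67.4705%.
Rounded: 67.47%.

67.47%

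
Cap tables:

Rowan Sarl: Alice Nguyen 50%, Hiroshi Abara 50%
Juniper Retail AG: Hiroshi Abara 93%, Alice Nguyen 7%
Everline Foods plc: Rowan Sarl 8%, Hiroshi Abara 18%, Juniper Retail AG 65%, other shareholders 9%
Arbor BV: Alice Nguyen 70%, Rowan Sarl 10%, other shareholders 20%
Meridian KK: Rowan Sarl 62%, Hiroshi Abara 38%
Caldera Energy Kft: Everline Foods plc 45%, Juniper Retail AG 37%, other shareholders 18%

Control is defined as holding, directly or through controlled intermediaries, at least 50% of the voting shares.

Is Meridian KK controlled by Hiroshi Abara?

Hiroshi holds 50% of Rowan, so Hiroshi controls Rowan.
Rowan and Hiroshi together hold 62% + 38% = 100% of Meridian, so Hiroshi controls Meridian.

Yes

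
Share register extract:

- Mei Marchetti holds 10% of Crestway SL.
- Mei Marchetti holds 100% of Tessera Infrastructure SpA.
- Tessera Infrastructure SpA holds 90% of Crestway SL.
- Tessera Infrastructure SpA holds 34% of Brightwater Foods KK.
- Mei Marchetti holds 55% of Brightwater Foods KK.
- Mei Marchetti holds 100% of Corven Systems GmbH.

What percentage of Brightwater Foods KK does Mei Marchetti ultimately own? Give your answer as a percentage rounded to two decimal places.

89.00%

Mei reaches Brightwater along 2 paths.
Via Tessera: 100% × 34% = 34%.
Direct stake: 55% = 55%.
Total: 34% + 55% = 89%.
Rounded: 89.00%.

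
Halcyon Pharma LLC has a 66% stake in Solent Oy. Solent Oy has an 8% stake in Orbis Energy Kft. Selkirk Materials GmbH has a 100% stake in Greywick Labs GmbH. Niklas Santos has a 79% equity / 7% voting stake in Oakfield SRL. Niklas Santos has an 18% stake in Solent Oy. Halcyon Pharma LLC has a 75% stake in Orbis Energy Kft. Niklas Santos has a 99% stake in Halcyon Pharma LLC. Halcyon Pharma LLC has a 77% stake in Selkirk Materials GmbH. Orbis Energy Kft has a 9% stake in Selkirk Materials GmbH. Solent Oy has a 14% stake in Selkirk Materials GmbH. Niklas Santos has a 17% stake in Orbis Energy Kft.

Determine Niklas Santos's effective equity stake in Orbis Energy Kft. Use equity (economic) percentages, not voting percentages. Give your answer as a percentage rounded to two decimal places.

97.92%

Niklas reaches Orbis along 4 paths.
Via Halcyon: 99% × 75% = 74.25%.
Direct stake: 17% = 17%.
Via Solent: 18% × 8% = 1.44%.
Via Halcyon → Solent: 99% × 66% × 8% = 5.2272%.
Total: 74.25% + 17% + 1.44% + 5.2272% = 97.9172%.
Rounded: 97.92%.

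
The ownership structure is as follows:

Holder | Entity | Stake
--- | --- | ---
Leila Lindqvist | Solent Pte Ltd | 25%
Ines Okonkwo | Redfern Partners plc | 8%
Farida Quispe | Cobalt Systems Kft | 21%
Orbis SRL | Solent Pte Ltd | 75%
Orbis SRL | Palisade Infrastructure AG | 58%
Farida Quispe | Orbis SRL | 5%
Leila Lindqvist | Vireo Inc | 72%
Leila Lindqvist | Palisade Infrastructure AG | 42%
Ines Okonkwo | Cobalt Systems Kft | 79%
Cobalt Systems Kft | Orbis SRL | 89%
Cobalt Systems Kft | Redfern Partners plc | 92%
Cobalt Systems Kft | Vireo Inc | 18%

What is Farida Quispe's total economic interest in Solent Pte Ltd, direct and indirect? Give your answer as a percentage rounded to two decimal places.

17.77%

Farida reaches Solent along 2 paths.
Via Cobalt → Orbis: 21% × 89% × 75% = 14.0175%.
Via Orbis: 5% × 75% = 3.75%.
Total: 14.0175% + 3.75% = 17.7675%.
Rounded: 17.77%.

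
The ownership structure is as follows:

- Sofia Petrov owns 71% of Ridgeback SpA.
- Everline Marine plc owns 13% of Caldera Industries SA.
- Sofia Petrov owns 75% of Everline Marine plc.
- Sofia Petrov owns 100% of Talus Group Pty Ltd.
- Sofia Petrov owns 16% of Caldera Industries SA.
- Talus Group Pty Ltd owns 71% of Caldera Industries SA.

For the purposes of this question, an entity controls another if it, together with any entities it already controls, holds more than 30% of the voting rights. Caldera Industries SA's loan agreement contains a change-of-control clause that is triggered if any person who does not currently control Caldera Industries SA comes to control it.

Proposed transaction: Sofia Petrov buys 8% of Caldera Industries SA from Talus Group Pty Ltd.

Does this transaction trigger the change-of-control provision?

The purchase adds only to Sofia's holdings (Talus's stake shrinks), so Sofia is the only person who could newly come to control Caldera.
Sofia holds 100% of Talus, so Sofia controls Talus.
Sofia holds 75% of Everline, so Sofia controls Everline.
Everline and Sofia and Talus together hold 13% + 16% + 71% = 100% of Caldera, so Sofia controls Caldera.
So Sofia already controls Caldera before the transaction.
After the purchase, Sofia's direct stake in Caldera rises to 16% + 8% = 24%, and Talus's stake falls to 63%.
Sofia controlled Caldera already, so this is not a new person acquiring control; every other person's position is unchanged or reduced.
No new person acquires control, so the clause is not triggered.

No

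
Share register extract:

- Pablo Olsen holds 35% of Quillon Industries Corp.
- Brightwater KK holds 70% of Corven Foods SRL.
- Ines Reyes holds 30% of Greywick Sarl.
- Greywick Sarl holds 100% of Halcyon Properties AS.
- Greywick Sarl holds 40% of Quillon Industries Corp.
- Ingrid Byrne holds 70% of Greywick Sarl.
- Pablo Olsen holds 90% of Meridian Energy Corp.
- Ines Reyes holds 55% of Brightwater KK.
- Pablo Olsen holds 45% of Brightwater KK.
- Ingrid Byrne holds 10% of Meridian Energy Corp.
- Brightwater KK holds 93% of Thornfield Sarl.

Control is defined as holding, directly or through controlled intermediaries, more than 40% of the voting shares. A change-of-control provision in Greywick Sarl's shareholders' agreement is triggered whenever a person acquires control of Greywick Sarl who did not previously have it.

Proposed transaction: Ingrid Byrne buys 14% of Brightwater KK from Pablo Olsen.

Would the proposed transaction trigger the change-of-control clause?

No

The purchase adds only to Ingrid's holdings (Pablo's stake shrinks), so Ingrid is the only person who could newly come to control Greywick.
Ingrid holds 70% of Greywick, so Ingrid controls Greywick.
So Ingrid already controls Greywick before the transaction.
After the purchase, Ingrid holds 14% of Brightwater directly, and Pablo's stake falls to 31%.
Ingrid controlled Greywick already, so this is not a new person acquiring control; every other person's position is unchanged or reduced.
No new person acquires control, so the clause is not triggered.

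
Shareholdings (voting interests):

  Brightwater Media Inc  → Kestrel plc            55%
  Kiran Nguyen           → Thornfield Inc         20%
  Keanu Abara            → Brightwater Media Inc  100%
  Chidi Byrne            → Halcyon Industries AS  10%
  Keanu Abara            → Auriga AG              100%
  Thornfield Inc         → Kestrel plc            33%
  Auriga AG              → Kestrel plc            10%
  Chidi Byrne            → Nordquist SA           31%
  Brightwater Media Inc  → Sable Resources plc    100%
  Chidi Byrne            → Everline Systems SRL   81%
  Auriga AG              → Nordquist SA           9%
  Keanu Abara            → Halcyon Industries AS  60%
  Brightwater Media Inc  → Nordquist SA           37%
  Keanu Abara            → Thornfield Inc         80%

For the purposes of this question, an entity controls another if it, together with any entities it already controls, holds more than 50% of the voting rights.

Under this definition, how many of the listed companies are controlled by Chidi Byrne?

1

Chidi holds 81% of Everline, so Chidi controls Everline.
No other company's threshold is met.
Chidi controls 1 company.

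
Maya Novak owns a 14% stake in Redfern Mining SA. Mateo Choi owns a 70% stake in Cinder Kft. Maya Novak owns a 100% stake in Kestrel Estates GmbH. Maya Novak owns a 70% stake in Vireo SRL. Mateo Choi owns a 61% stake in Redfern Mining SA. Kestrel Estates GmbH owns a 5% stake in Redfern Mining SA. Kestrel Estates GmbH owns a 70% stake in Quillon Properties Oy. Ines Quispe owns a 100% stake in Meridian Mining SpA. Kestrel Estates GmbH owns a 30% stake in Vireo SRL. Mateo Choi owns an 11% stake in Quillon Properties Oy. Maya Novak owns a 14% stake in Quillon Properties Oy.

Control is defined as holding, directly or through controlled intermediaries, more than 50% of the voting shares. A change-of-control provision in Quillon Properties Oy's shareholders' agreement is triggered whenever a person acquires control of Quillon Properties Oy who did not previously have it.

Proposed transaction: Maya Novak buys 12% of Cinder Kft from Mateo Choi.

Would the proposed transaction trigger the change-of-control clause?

No

The purchase adds only to Maya's holdings (Mateo's stake shrinks), so Maya is the only person who could newly come to control Quillon.
Maya holds 100% of Kestrel, so Maya controls Kestrel.
Kestrel and Maya together hold 70% + 14% = 84% of Quillon, so Maya controls Quillon.
So Maya already controls Quillon before the transaction.
After the purchase, Maya holds 12% of Cinder directly, and Mateo's stake falls to 58%.
Maya controlled Quillon already, so this is not a new person acquiring control; every other person's position is unchanged or reduced.
No new person acquires control, so the clause is not triggered.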